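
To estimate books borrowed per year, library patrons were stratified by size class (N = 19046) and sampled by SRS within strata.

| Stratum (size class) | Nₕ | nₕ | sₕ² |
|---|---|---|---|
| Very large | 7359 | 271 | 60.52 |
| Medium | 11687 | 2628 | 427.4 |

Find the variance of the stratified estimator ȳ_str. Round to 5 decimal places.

0.07958

Var(ȳ_str) = Σₕ Wₕ²(1 − fₕ)sₕ²/nₕ with Wₕ = Nₕ/N, N = 19046.
Very large: Wₕ = 0.38638034; term = 0.38638034²·(1 − 0.03682566)·60.52/271 = 0.032111795.
Medium: Wₕ = 0.61361966; term = 0.61361966²·(1 − 0.22486523)·427.4/2628 = 0.047466248.
Sum = 0.079578043.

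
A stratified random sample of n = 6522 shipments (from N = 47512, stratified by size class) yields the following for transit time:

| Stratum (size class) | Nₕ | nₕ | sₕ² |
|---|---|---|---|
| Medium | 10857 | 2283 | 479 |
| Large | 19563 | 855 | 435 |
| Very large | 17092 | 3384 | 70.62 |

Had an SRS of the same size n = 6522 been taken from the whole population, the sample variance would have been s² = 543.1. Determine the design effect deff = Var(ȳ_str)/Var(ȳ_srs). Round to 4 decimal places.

Var(ȳ_str) = Σ Wₕ²(1−fₕ)sₕ²/nₕ with Wₕ = Nₕ/47512:
  Medium: (10857/47512)²·(1−2283/10857)·479/2283 = 0.0086519957
  Large: (19563/47512)²·(1−855/19563)·435/855 = 0.082485827
  Very large: (17092/47512)²·(1−3384/17092)·70.62/3384 = 0.0021659963
  → Var(ȳ_str) = 0.093303819.
Var(ȳ_srs) = (1 − 6522/47512)·543.1/6522 = 0.071841206.
deff = 0.093303819 / 0.071841206 = 1.2988.

1.2988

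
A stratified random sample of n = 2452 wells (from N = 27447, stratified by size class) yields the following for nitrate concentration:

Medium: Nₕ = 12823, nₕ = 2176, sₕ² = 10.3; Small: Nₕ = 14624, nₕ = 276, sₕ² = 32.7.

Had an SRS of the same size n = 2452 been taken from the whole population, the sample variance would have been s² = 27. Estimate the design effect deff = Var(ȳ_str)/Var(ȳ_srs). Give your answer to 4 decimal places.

Var(ȳ_str) = Σ Wₕ²(1−fₕ)sₕ²/nₕ with Wₕ = Nₕ/27447:
  Medium: (12823/27447)²·(1−2176/12823)·10.3/2176 = 8.5783837 × 10^-4
  Small: (14624/27447)²·(1−276/14624)·32.7/276 = 0.032999431
  → Var(ȳ_str) = 0.033857269.
Var(ȳ_srs) = (1 − 2452/27447)·27/2452 = 0.010027705.
deff = 0.033857269 / 0.010027705 = 3.3764.

3.3764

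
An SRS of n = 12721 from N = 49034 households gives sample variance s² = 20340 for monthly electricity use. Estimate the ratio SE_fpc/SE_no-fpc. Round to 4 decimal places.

0.8606

f = n/N = 12721/49034 = 0.25943223.
SE_no-fpc = √(s²/n) = 1.2644884; SE_fpc = √((1−f)s²/n) = 1.0881713.
Ratio = √(1−f) = 0.86056247.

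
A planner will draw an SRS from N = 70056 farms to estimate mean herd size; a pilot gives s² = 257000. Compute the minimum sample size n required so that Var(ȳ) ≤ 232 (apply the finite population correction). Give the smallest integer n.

1091

Without fpc, n₀ = s²/D = 257000/232 = 1107.7586.
With fpc, (1 − n/N)·s²/n ≤ D requires n ≥ n₀/(1 + n₀/N) = 1107.7586/(1 + 1107.7586/70056) = 1090.5149.
Rounding up, n = 1091.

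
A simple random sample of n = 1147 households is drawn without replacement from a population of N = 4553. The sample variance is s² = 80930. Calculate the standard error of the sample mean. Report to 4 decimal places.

Under SRS without replacement, Var(ȳ) = (1 − f)·s²/n with f = n/N = 1147/4553 = 0.25192181.
Var(ȳ) = (1 − 0.25192181)·80930/1147 = 0.74807819·70.557977 = 52.782884.
SE(ȳ) = √(52.782884) = 7.2652.

7.2652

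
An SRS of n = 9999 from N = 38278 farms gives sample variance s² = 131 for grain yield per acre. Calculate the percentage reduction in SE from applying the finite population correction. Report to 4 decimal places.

14.0477

f = n/N = 9999/38278 = 0.26122054.
SE_no-fpc = √(s²/n) = 0.11446095; SE_fpc = √((1−f)s²/n) = 0.098381801.
Ratio = √(1−f) = 0.85952281. Reduction = 100·(1 − 0.85952281) = 14.0477%.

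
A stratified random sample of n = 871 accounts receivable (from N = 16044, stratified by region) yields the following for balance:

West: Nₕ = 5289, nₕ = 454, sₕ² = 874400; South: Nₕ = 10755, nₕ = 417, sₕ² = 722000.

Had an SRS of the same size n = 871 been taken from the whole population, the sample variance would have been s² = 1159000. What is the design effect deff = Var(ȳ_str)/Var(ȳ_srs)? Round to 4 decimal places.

Var(ȳ_str) = Σ Wₕ²(1−fₕ)sₕ²/nₕ with Wₕ = Nₕ/16044:
  West: (5289/16044)²·(1−454/5289)·874400/454 = 191.33703
  South: (10755/16044)²·(1−417/10755)·722000/417 = 747.86426
  → Var(ȳ_str) = 939.20129.
Var(ȳ_srs) = (1 − 871/16044)·1159000/871 = 1258.4156.
deff = 939.20129 / 1258.4156 = 0.7463.

0.7463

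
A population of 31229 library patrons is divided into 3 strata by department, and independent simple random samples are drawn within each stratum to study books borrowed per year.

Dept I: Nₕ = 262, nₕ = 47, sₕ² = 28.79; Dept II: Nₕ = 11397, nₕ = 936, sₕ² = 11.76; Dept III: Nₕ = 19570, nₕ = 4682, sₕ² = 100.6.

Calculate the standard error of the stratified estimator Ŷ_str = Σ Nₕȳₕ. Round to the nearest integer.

Var(Ŷ_str) = Σₕ Nₕ²(1 − fₕ)sₕ²/nₕ.
Dept I: 262²·(1 − 47/262)·28.79/47 = 34505.121.
Dept II: 11397²·(1 − 936/11397)·11.76/936 = 1.4979428 × 10^6.
Dept III: 19570²·(1 − 4682/19570)·100.6/4682 = 6.26028 × 10^6.
Sum = 7.7927279 × 10^6.
SE = √(7.7927279 × 10^6) = 2792.

2792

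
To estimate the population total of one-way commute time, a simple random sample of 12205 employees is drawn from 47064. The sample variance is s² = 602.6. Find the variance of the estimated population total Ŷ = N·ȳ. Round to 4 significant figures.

8.100 × 10^7

Var(Ŷ) = N²·Var(ȳ) = N²·(1 − n/N)·s²/n.
f = 12205/47064 = 0.25932772; Var(ȳ) = 0.74067228·602.6/12205 = 0.036569366.
Var(Ŷ) = 47064² · 0.036569366 = 8.1001881 × 10^7.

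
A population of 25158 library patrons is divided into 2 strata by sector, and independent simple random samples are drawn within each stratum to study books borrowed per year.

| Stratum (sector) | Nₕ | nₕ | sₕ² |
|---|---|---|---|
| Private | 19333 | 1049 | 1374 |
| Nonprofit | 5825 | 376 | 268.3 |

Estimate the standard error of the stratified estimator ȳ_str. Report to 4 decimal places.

Var(ȳ_str) = Σₕ Wₕ²(1 − fₕ)sₕ²/nₕ with Wₕ = Nₕ/N, N = 25158.
Private: Wₕ = 0.76846331; term = 0.76846331²·(1 − 0.05425956)·1374/1049 = 0.73152552.
Nonprofit: Wₕ = 0.23153669; term = 0.23153669²·(1 − 0.06454936)·268.3/376 = 0.035784367.
Sum = 0.76730989.
SE = √(0.76730989) = 0.8760.

0.8760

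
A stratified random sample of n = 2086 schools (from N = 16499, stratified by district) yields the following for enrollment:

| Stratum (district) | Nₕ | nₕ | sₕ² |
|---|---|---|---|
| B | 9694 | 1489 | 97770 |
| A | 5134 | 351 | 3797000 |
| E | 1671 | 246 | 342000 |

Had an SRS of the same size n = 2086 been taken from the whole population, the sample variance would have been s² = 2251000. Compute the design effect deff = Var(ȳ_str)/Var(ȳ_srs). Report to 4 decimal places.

Var(ȳ_str) = Σ Wₕ²(1−fₕ)sₕ²/nₕ with Wₕ = Nₕ/16499:
  B: (9694/16499)²·(1−1489/9694)·97770/1489 = 19.185683
  A: (5134/16499)²·(1−351/5134)·3797000/351 = 975.83071
  E: (1671/16499)²·(1−246/1671)·342000/246 = 12.160938
  → Var(ȳ_str) = 1007.1773.
Var(ȳ_srs) = (1 − 2086/16499)·2251000/2086 = 942.66624.
deff = 1007.1773 / 942.66624 = 1.0684.

1.0684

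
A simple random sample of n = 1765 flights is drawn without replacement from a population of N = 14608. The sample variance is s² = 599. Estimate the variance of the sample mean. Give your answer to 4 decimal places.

0.2984

Under SRS without replacement, Var(ȳ) = (1 − f)·s²/n with f = n/N = 1765/14608 = 0.12082421.
Var(ȳ) = (1 − 0.12082421)·599/1765 = 0.87917579·0.33937677 = 0.29837184.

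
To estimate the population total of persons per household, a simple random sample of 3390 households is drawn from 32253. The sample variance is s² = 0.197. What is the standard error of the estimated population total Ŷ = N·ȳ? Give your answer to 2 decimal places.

Var(Ŷ) = N²·Var(ȳ) = N²·(1 − n/N)·s²/n.
f = 3390/32253 = 0.10510650; Var(ȳ) = 0.89489350·0.197/3390 = 5.2004135 × 10^-5.
Var(Ŷ) = 32253² · (5.2004135 × 10^-5) = 54097.614.
SE(Ŷ) = √(54097.614) = 232.59.

232.59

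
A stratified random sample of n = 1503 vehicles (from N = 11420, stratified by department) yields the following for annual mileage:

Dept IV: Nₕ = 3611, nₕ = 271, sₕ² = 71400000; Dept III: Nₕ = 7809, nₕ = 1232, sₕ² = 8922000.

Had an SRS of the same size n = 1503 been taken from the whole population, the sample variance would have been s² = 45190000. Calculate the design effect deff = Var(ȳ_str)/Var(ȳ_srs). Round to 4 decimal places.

1.0424

Var(ȳ_str) = Σ Wₕ²(1−fₕ)sₕ²/nₕ with Wₕ = Nₕ/11420:
  Dept IV: (3611/11420)²·(1−271/3611)·71400000/271 = 24365.239
  Dept III: (7809/11420)²·(1−1232/7809)·8922000/1232 = 2851.9543
  → Var(ȳ_str) = 27217.193.
Var(ȳ_srs) = (1 − 1503/11420)·45190000/1503 = 26109.441.
deff = 27217.193 / 26109.441 = 1.0424.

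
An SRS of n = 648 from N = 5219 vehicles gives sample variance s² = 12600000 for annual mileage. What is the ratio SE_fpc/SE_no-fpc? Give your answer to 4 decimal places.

0.9359

f = n/N = 648/5219 = 0.12416172.
SE_no-fpc = √(s²/n) = 139.44334; SE_fpc = √((1−f)s²/n) = 130.49977.
Ratio = √(1−f) = 0.93586232.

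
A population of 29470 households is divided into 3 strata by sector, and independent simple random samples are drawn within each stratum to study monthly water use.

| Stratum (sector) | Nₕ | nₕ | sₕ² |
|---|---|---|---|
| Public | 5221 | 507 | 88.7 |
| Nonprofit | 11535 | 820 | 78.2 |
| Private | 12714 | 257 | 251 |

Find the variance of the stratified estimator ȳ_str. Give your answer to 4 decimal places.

Var(ȳ_str) = Σₕ Wₕ²(1 − fₕ)sₕ²/nₕ with Wₕ = Nₕ/N, N = 29470.
Public: Wₕ = 0.17716322; term = 0.17716322²·(1 − 0.09710783)·88.7/507 = 0.0049579102.
Nonprofit: Wₕ = 0.39141500; term = 0.39141500²·(1 − 0.07108799)·78.2/820 = 0.013571955.
Private: Wₕ = 0.43142178; term = 0.43142178²·(1 − 0.02021394)·251/257 = 0.17810495.
Sum = 0.19663482.

0.1966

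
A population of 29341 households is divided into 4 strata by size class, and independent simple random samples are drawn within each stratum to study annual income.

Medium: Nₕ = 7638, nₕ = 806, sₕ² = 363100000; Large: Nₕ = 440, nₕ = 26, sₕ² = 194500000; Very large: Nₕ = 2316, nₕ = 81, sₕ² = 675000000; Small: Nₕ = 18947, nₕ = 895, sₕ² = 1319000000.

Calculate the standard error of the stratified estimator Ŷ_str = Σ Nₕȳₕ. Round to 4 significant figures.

Var(Ŷ_str) = Σₕ Nₕ²(1 − fₕ)sₕ²/nₕ.
Medium: 7638²·(1 − 806/7638)·363100000/806 = 2.3508164 × 10^13.
Large: 440²·(1 − 26/440)·194500000/26 = 1.3626969 × 10^12.
Very large: 2316²·(1 − 81/2316)·675000000/81 = 4.31355 × 10^13.
Small: 18947²·(1 − 895/18947)·1319000000/895 = 5.0406616 × 10^14.
Sum = 5.7207252 × 10^14.
SE = √(5.7207252 × 10^14) = 2.392 × 10^7.

2.392 × 10^7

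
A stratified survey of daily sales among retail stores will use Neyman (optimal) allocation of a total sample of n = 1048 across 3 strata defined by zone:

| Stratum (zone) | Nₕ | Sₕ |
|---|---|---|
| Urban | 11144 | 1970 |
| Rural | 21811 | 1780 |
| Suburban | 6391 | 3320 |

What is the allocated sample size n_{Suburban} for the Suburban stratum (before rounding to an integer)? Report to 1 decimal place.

271.2

Neyman allocation: nₕ = n·NₕSₕ / Σⱼ NⱼSⱼ.
Σ NⱼSⱼ = 11144·1970 + 21811·1780 + 6391·3320 = 8.199538 × 10^7.
n_{Suburban} = 1048·6391·3320 / (8.199538 × 10^7) = 271.2.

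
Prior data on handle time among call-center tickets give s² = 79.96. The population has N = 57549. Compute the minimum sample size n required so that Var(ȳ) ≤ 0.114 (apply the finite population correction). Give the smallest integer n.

Without fpc, n₀ = s²/D = 79.96/0.114 = 701.4035.
With fpc, (1 − n/N)·s²/n ≤ D requires n ≥ n₀/(1 + n₀/N) = 701.4035/(1 + 701.4035/57549) = 692.9578.
Rounding up, n = 693.

693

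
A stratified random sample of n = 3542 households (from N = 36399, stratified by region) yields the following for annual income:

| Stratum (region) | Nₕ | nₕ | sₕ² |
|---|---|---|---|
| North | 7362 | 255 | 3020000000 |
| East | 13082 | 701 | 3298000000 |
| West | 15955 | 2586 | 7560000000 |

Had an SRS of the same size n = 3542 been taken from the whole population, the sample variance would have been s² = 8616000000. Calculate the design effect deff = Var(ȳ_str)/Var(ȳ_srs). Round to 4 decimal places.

0.6893

Var(ȳ_str) = Σ Wₕ²(1−fₕ)sₕ²/nₕ with Wₕ = Nₕ/36399:
  North: (7362/36399)²·(1−255/7362)·3020000000/255 = 467702.82
  East: (13082/36399)²·(1−701/13082)·3298000000/701 = 575153.28
  West: (15955/36399)²·(1−2586/15955)·7560000000/2586 = 470663.05
  → Var(ȳ_str) = 1.5135192 × 10^6.
Var(ȳ_srs) = (1 − 3542/36399)·8616000000/3542 = 2.1958142 × 10^6.
deff = (1.5135192 × 10^6) / (2.1958142 × 10^6) = 0.6893.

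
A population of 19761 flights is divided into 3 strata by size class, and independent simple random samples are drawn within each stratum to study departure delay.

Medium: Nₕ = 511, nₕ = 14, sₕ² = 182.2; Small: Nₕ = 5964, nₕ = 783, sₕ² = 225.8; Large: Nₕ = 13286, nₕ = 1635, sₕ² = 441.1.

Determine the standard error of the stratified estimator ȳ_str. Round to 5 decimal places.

Var(ȳ_str) = Σₕ Wₕ²(1 − fₕ)sₕ²/nₕ with Wₕ = Nₕ/N, N = 19761.
Medium: Wₕ = 0.02585902; term = 0.02585902²·(1 − 0.02739726)·182.2/14 = 0.0084640806.
Small: Wₕ = 0.30180659; term = 0.30180659²·(1 − 0.13128773)·225.8/783 = 0.022818945.
Large: Wₕ = 0.67233440; term = 0.67233440²·(1 − 0.12306187)·441.1/1635 = 0.10694461.
Sum = 0.13822764.
SE = √(0.13822764) = 0.37179.

0.37179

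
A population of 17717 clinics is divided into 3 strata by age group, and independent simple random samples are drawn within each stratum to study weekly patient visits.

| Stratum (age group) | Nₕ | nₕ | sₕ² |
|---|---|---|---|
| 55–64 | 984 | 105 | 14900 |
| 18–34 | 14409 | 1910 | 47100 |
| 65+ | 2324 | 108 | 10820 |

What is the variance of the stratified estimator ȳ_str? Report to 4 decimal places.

16.1834

Var(ȳ_str) = Σₕ Wₕ²(1 − fₕ)sₕ²/nₕ with Wₕ = Nₕ/N, N = 17717.
55–64: Wₕ = 0.05553988; term = 0.05553988²·(1 − 0.10670732)·14900/105 = 0.39102144.
18–34: Wₕ = 0.81328667; term = 0.81328667²·(1 − 0.13255604)·47100/1910 = 14.148692.
65+: Wₕ = 0.13117345; term = 0.13117345²·(1 − 0.04647160)·10820/108 = 1.6437244.
Sum = 16.183438.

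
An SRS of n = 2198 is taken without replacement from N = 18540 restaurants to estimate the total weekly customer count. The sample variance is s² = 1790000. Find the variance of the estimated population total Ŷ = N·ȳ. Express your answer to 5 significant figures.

Var(Ŷ) = N²·Var(ȳ) = N²·(1 − n/N)·s²/n.
f = 2198/18540 = 0.11855448; Var(ȳ) = 0.88144552·1790000/2198 = 717.8287.
Var(Ŷ) = 18540² · 717.8287 = 2.4674041 × 10^11.

2.4674 × 10^11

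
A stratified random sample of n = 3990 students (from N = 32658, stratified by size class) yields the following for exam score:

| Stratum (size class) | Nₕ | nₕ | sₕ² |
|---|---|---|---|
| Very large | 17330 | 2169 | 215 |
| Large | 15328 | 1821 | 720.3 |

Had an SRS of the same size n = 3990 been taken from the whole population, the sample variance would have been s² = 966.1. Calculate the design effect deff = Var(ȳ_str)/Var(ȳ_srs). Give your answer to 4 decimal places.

0.4761

Var(ȳ_str) = Σ Wₕ²(1−fₕ)sₕ²/nₕ with Wₕ = Nₕ/32658:
  Very large: (17330/32658)²·(1−2169/17330)·215/2169 = 0.024418903
  Large: (15328/32658)²·(1−1821/15328)·720.3/1821 = 0.076783639
  → Var(ȳ_str) = 0.10120254.
Var(ȳ_srs) = (1 − 3990/32658)·966.1/3990 = 0.21254799.
deff = 0.10120254 / 0.21254799 = 0.4761.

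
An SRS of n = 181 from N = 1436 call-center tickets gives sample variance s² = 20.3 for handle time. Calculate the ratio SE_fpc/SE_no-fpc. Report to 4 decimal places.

0.9349

f = n/N = 181/1436 = 0.12604457.
SE_no-fpc = √(s²/n) = 0.33489505; SE_fpc = √((1−f)s²/n) = 0.31307859.
Ratio = √(1−f) = 0.93485583.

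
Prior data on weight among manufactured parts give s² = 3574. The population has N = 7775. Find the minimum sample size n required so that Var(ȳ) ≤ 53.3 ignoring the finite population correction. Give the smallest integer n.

68

Without fpc, n₀ = s²/D = 3574/53.3 = 67.0544.
Rounding up, n = 68.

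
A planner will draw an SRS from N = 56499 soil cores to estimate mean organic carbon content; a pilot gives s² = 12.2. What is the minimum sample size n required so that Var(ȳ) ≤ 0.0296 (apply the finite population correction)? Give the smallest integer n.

410

Without fpc, n₀ = s²/D = 12.2/0.0296 = 412.1622.
With fpc, (1 − n/N)·s²/n ≤ D requires n ≥ n₀/(1 + n₀/N) = 412.1622/(1 + 412.1622/56499) = 409.1772.
Rounding up, n = 410.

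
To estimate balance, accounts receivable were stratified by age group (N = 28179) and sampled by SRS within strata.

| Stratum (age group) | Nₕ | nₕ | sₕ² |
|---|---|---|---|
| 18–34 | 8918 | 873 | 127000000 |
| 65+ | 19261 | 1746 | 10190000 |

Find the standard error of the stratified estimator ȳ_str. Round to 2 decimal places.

124.99

Var(ȳ_str) = Σₕ Wₕ²(1 − fₕ)sₕ²/nₕ with Wₕ = Nₕ/N, N = 28179.
18–34: Wₕ = 0.31647681; term = 0.31647681²·(1 − 0.09789190)·127000000/873 = 13144.13.
65+: Wₕ = 0.68352319; term = 0.68352319²·(1 − 0.09064950)·10190000/1746 = 2479.5208.
Sum = 15623.651.
SE = √(15623.651) = 124.99.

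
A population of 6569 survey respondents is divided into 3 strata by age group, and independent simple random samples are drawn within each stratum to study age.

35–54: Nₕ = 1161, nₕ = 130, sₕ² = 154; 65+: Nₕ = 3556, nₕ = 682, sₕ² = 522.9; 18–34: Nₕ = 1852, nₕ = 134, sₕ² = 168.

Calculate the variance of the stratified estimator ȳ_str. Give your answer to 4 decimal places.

Var(ȳ_str) = Σₕ Wₕ²(1 − fₕ)sₕ²/nₕ with Wₕ = Nₕ/N, N = 6569.
35–54: Wₕ = 0.17673923; term = 0.17673923²·(1 − 0.11197244)·154/130 = 0.032860164.
65+: Wₕ = 0.54133049; term = 0.54133049²·(1 − 0.19178853)·522.9/682 = 0.18158679.
18–34: Wₕ = 0.28193028; term = 0.28193028²·(1 − 0.07235421)·168/134 = 0.092442164.
Sum = 0.30688912.

0.3069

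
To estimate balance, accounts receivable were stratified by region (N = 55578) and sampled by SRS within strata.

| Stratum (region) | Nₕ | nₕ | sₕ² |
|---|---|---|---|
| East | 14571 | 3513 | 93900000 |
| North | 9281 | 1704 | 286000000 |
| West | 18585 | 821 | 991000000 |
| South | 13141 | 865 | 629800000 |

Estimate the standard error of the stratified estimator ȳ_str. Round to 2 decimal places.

415.03

Var(ȳ_str) = Σₕ Wₕ²(1 − fₕ)sₕ²/nₕ with Wₕ = Nₕ/N, N = 55578.
East: Wₕ = 0.26217208; term = 0.26217208²·(1 − 0.24109533)·93900000/3513 = 1394.2722.
North: Wₕ = 0.16699054; term = 0.16699054²·(1 − 0.18360091)·286000000/1704 = 3821.0496.
West: Wₕ = 0.33439490; term = 0.33439490²·(1 − 0.04417541)·991000000/821 = 129011.37.
South: Wₕ = 0.23644248; term = 0.23644248²·(1 − 0.06582452)·629800000/865 = 38024.719.
Sum = 172251.41.
SE = √(172251.41) = 415.03.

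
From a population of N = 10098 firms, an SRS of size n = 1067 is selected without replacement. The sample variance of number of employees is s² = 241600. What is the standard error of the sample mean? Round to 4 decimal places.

14.2304

Under SRS without replacement, Var(ȳ) = (1 − f)·s²/n with f = n/N = 1067/10098 = 0.10566449.
Var(ȳ) = (1 − 0.10566449)·241600/1067 = 0.89433551·226.42924 = 202.50371.
SE(ȳ) = √(202.50371) = 14.2304.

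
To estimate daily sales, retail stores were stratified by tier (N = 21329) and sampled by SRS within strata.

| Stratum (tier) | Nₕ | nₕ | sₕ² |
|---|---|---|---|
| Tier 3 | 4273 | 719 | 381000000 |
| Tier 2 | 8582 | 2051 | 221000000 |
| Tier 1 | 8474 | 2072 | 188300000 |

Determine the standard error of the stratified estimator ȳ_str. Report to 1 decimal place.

Var(ȳ_str) = Σₕ Wₕ²(1 − fₕ)sₕ²/nₕ with Wₕ = Nₕ/N, N = 21329.
Tier 3: Wₕ = 0.20033757; term = 0.20033757²·(1 − 0.16826586)·381000000/719 = 17689.087.
Tier 2: Wₕ = 0.40236298; term = 0.40236298²·(1 − 0.23898858)·221000000/2051 = 13275.59.
Tier 1: Wₕ = 0.39729945; term = 0.39729945²·(1 − 0.24451263)·188300000/2072 = 10837.365.
Sum = 41802.042.
SE = √(41802.042) = 204.5.

204.5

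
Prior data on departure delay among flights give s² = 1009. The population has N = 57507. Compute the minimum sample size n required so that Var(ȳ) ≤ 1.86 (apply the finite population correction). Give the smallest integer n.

538

Without fpc, n₀ = s²/D = 1009/1.86 = 542.4731.
With fpc, (1 − n/N)·s²/n ≤ D requires n ≥ n₀/(1 + n₀/N) = 542.4731/(1 + 542.4731/57507) = 537.4037.
Rounding up, n = 538.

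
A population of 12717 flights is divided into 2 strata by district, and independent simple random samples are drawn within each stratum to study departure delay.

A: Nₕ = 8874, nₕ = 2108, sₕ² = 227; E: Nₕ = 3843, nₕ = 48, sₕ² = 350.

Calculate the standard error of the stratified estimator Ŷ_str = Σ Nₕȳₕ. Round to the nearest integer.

10621

Var(Ŷ_str) = Σₕ Nₕ²(1 − fₕ)sₕ²/nₕ.
A: 8874²·(1 − 2108/8874)·227/2108 = 6.4655678 × 10^6.
E: 3843²·(1 − 48/3843)·350/48 = 1.0634302 × 10^8.
Sum = 1.1280859 × 10^8.
SE = √(1.1280859 × 10^8) = 10621.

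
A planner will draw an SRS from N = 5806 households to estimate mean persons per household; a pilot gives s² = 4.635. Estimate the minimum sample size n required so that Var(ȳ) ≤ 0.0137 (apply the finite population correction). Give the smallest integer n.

320

Without fpc, n₀ = s²/D = 4.635/0.0137 = 338.3212.
With fpc, (1 − n/N)·s²/n ≤ D requires n ≥ n₀/(1 + n₀/N) = 338.3212/(1 + 338.3212/5806) = 319.6924.
Rounding up, n = 320.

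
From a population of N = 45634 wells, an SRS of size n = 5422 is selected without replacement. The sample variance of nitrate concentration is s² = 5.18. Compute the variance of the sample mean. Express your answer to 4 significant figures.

8.419 × 10^-4

Under SRS without replacement, Var(ȳ) = (1 − f)·s²/n with f = n/N = 5422/45634 = 0.11881492.
Var(ȳ) = (1 − 0.11881492)·5.18/5422 = 0.88118508·9.5536702 × 10^-4 = 8.4185517 × 10^-4.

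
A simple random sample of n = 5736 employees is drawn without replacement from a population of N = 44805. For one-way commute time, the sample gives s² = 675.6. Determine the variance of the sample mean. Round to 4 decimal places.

Under SRS without replacement, Var(ȳ) = (1 − f)·s²/n with f = n/N = 5736/44805 = 0.12802143.
Var(ȳ) = (1 − 0.12802143)·675.6/5736 = 0.87197857·0.11778243 = 0.10270375.

0.1027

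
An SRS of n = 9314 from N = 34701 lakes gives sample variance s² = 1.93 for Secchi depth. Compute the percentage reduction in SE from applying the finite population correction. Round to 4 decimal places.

14.4668

f = n/N = 9314/34701 = 0.26840725.
SE_no-fpc = √(s²/n) = 0.014394962; SE_fpc = √((1−f)s²/n) = 0.012312471.
Ratio = √(1−f) = 0.85533195. Reduction = 100·(1 − 0.85533195) = 14.4668%.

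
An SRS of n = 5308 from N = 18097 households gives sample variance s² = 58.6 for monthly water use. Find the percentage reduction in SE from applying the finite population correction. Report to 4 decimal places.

15.9350

f = n/N = 5308/18097 = 0.29330828.
SE_no-fpc = √(s²/n) = 0.10507112; SE_fpc = √((1−f)s²/n) = 0.088327991.
Ratio = √(1−f) = 0.84064958. Reduction = 100·(1 − 0.84064958) = 15.9350%.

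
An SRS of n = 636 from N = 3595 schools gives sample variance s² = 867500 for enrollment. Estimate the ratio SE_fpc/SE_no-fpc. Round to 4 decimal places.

f = n/N = 636/3595 = 0.17691238.
SE_no-fpc = √(s²/n) = 36.932285; SE_fpc = √((1−f)s²/n) = 33.506512.
Ratio = √(1−f) = 0.90724177.

0.9072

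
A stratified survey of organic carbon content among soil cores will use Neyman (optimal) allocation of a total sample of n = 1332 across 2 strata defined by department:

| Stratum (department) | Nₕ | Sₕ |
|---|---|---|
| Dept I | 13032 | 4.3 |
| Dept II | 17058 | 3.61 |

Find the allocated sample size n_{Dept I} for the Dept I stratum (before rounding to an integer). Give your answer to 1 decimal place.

634.6

Neyman allocation: nₕ = n·NₕSₕ / Σⱼ NⱼSⱼ.
Σ NⱼSⱼ = 13032·4.3 + 17058·3.61 = 117616.98.
n_{Dept I} = 1332·13032·4.3 / 117616.98 = 634.6.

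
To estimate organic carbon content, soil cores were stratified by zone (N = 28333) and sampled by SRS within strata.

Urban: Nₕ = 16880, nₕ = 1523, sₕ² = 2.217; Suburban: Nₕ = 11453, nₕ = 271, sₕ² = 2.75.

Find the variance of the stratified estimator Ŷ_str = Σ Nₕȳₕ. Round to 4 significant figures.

1.677 × 10^6

Var(Ŷ_str) = Σₕ Nₕ²(1 − fₕ)sₕ²/nₕ.
Urban: 16880²·(1 − 1523/16880)·2.217/1523 = 377350.23.
Suburban: 11453²·(1 − 271/11453)·2.75/271 = 1.2995774 × 10^6.
Sum = 1.6769276 × 10^6.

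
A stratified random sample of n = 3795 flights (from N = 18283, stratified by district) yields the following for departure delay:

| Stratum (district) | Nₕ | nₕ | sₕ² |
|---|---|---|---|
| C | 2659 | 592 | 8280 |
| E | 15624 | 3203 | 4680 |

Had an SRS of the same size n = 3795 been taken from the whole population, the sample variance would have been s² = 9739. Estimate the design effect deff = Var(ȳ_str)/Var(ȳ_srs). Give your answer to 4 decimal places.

Var(ȳ_str) = Σ Wₕ²(1−fₕ)sₕ²/nₕ with Wₕ = Nₕ/18283:
  C: (2659/18283)²·(1−592/2659)·8280/592 = 0.22997071
  E: (15624/18283)²·(1−3203/15624)·4680/3203 = 0.84828695
  → Var(ȳ_str) = 1.0782577.
Var(ȳ_srs) = (1 − 3795/18283)·9739/3795 = 2.0335908.
deff = 1.0782577 / 2.0335908 = 0.5302.

0.5302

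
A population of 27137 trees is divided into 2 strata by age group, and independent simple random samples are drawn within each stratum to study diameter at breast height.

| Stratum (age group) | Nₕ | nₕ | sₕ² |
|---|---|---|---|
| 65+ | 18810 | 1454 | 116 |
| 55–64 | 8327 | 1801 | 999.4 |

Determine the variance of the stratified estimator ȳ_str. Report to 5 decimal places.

Var(ȳ_str) = Σₕ Wₕ²(1 − fₕ)sₕ²/nₕ with Wₕ = Nₕ/N, N = 27137.
65+: Wₕ = 0.69314957; term = 0.69314957²·(1 − 0.07729931)·116/1454 = 0.035367825.
55–64: Wₕ = 0.30685043; term = 0.30685043²·(1 − 0.21628438)·999.4/1801 = 0.040948462.
Sum = 0.076316287.

0.07632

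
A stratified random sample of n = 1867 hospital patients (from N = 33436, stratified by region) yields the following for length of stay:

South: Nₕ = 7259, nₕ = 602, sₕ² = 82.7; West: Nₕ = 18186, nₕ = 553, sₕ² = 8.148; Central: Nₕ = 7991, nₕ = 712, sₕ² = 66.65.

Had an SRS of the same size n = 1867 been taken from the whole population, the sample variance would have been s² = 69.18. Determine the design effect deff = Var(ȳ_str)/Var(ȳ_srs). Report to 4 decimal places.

0.4297

Var(ȳ_str) = Σ Wₕ²(1−fₕ)sₕ²/nₕ with Wₕ = Nₕ/33436:
  South: (7259/33436)²·(1−602/7259)·82.7/602 = 0.0059379391
  West: (18186/33436)²·(1−553/18186)·8.148/553 = 0.0042263032
  Central: (7991/33436)²·(1−712/7991)·66.65/712 = 0.0048703972
  → Var(ȳ_str) = 0.01503464.
Var(ȳ_srs) = (1 − 1867/33436)·69.18/1867 = 0.03498507.
deff = 0.01503464 / 0.03498507 = 0.4297.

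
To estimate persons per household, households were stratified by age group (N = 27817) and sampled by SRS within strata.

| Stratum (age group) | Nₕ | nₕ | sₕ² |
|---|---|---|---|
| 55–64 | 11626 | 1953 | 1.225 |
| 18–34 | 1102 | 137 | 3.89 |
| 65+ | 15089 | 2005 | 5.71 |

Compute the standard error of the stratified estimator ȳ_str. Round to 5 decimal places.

Var(ȳ_str) = Σₕ Wₕ²(1 − fₕ)sₕ²/nₕ with Wₕ = Nₕ/N, N = 27817.
55–64: Wₕ = 0.41794586; term = 0.41794586²·(1 − 0.16798555)·1.225/1953 = 9.1160095 × 10^-5.
18–34: Wₕ = 0.03961606; term = 0.03961606²·(1 − 0.12431942)·3.89/137 = 3.9022704 × 10^-5.
65+: Wₕ = 0.54243808; term = 0.54243808²·(1 − 0.13287826)·5.71/2005 = 7.2661129 × 10^-4.
Sum = 8.5679409 × 10^-4.
SE = √(8.5679409 × 10^-4) = 0.02927.

0.02927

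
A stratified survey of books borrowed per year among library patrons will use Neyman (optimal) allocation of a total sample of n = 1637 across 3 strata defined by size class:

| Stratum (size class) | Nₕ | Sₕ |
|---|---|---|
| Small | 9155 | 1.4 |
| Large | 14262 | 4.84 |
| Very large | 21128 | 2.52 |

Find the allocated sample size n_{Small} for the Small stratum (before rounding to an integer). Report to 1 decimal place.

Neyman allocation: nₕ = n·NₕSₕ / Σⱼ NⱼSⱼ.
Σ NⱼSⱼ = 9155·1.4 + 14262·4.84 + 21128·2.52 = 135087.64.
n_{Small} = 1637·9155·1.4 / 135087.64 = 155.3.

155.3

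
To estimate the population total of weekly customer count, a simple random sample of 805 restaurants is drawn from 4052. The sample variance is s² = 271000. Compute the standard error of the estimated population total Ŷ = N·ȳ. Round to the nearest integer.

Var(Ŷ) = N²·Var(ȳ) = N²·(1 − n/N)·s²/n.
f = 805/4052 = 0.19866732; Var(ȳ) = 0.80133268·271000/805 = 269.76541.
Var(Ŷ) = 4052² · 269.76541 = 4.4291984 × 10^9.
SE(Ŷ) = √(4.4291984 × 10^9) = 66552.

66552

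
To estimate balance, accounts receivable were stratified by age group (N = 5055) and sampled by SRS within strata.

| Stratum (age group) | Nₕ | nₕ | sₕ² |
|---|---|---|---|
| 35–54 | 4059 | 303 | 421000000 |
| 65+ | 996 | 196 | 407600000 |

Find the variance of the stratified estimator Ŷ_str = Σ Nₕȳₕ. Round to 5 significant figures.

2.2840 × 10^13

Var(Ŷ_str) = Σₕ Nₕ²(1 − fₕ)sₕ²/nₕ.
35–54: 4059²·(1 − 303/4059)·421000000/303 = 2.1182836 × 10^13.
65+: 996²·(1 − 196/996)·407600000/196 = 1.6570188 × 10^12.
Sum = 2.2839855 × 10^13.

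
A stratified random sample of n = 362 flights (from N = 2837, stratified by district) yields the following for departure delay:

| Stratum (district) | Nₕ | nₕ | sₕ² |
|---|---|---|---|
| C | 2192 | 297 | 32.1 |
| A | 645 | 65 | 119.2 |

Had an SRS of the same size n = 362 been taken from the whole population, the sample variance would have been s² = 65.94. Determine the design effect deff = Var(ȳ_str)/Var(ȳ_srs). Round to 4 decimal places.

0.8874

Var(ȳ_str) = Σ Wₕ²(1−fₕ)sₕ²/nₕ with Wₕ = Nₕ/2837:
  C: (2192/2837)²·(1−297/2192)·32.1/297 = 0.05578015
  A: (645/2837)²·(1−65/645)·119.2/65 = 0.085237742
  → Var(ȳ_str) = 0.14101789.
Var(ȳ_srs) = (1 − 362/2837)·65.94/362 = 0.15891183.
deff = 0.14101789 / 0.15891183 = 0.8874.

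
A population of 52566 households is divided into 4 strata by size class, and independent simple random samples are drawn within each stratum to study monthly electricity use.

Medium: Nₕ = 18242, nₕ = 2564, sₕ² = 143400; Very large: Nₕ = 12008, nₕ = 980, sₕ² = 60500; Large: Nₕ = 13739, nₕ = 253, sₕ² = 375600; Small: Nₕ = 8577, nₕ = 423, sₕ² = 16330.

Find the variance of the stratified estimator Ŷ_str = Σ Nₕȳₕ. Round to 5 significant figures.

3.0194 × 10^11

Var(Ŷ_str) = Σₕ Nₕ²(1 − fₕ)sₕ²/nₕ.
Medium: 18242²·(1 − 2564/18242)·143400/2564 = 1.5995368 × 10^10.
Very large: 12008²·(1 − 980/12008)·60500/980 = 8.1751689 × 10^9.
Large: 13739²·(1 − 253/13739)·375600/253 = 2.7507007 × 10^11.
Small: 8577²·(1 − 423/8577)·16330/423 = 2.6999265 × 10^9.
Sum = 3.0194053 × 10^11.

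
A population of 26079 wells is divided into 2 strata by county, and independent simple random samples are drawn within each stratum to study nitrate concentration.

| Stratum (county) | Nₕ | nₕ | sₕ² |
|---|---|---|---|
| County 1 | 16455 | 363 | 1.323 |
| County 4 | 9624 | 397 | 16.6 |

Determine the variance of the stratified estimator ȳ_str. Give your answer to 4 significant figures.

Var(ȳ_str) = Σₕ Wₕ²(1 − fₕ)sₕ²/nₕ with Wₕ = Nₕ/N, N = 26079.
County 1: Wₕ = 0.63096745; term = 0.63096745²·(1 − 0.02206016)·1.323/363 = 0.0014189898.
County 4: Wₕ = 0.36903255; term = 0.36903255²·(1 − 0.04125104)·16.6/397 = 0.0054594871.
Sum = 0.0068784769.

0.006878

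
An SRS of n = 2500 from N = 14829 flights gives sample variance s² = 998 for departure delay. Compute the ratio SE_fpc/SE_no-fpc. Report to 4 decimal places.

f = n/N = 2500/14829 = 0.16858858.
SE_no-fpc = √(s²/n) = 0.63182276; SE_fpc = √((1−f)s²/n) = 0.57610714.
Ratio = √(1−f) = 0.91181765.

0.9118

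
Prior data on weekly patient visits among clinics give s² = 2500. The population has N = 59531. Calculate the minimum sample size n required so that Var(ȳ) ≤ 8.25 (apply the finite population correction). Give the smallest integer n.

302

Without fpc, n₀ = s²/D = 2500/8.25 = 303.0303.
With fpc, (1 − n/N)·s²/n ≤ D requires n ≥ n₀/(1 + n₀/N) = 303.0303/(1 + 303.0303/59531) = 301.4956.
Rounding up, n = 302.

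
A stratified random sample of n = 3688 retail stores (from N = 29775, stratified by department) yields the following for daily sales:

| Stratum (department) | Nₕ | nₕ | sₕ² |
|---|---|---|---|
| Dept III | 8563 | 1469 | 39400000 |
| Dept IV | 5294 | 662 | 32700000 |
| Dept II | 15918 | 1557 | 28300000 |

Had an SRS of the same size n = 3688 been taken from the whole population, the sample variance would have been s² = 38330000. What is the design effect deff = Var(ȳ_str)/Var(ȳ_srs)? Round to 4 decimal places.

0.8666

Var(ȳ_str) = Σ Wₕ²(1−fₕ)sₕ²/nₕ with Wₕ = Nₕ/29775:
  Dept III: (8563/29775)²·(1−1469/8563)·39400000/1469 = 1837.7567
  Dept IV: (5294/29775)²·(1−662/5294)·32700000/662 = 1366.2769
  Dept II: (15918/29775)²·(1−1557/15918)·28300000/1557 = 4686.7033
  → Var(ȳ_str) = 7890.7369.
Var(ȳ_srs) = (1 − 3688/29775)·38330000/3688 = 9105.8454.
deff = 7890.7369 / 9105.8454 = 0.8666.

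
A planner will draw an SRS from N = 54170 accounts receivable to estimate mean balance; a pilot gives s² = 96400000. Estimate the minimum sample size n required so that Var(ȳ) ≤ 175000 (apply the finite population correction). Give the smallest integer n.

546

Without fpc, n₀ = s²/D = 96400000/175000 = 550.8571.
With fpc, (1 − n/N)·s²/n ≤ D requires n ≥ n₀/(1 + n₀/N) = 550.8571/(1 + 550.8571/54170) = 545.3118.
Rounding up, n = 546.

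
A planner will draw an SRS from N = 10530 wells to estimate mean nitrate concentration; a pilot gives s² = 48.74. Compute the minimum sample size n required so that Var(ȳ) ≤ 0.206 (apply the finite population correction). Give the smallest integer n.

Without fpc, n₀ = s²/D = 48.74/0.206 = 236.6019.
With fpc, (1 − n/N)·s²/n ≤ D requires n ≥ n₀/(1 + n₀/N) = 236.6019/(1 + 236.6019/10530) = 231.4024.
Rounding up, n = 232.

232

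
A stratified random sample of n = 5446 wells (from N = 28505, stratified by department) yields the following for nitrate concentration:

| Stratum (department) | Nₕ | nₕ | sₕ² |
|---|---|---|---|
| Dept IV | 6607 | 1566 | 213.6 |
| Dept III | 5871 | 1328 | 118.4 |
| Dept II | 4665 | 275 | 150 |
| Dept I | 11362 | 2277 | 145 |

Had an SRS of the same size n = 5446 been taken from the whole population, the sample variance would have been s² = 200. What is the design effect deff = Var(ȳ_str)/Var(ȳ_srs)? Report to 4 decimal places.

Var(ȳ_str) = Σ Wₕ²(1−fₕ)sₕ²/nₕ with Wₕ = Nₕ/28505:
  Dept IV: (6607/28505)²·(1−1566/6607)·213.6/1566 = 0.005590986
  Dept III: (5871/28505)²·(1−1328/5871)·118.4/1328 = 0.0029266201
  Dept II: (4665/28505)²·(1−275/4665)·150/275 = 0.013747782
  Dept I: (11362/28505)²·(1−2277/11362)·145/2277 = 0.0080898896
  → Var(ȳ_str) = 0.030355278.
Var(ȳ_srs) = (1 − 5446/28505)·200/5446 = 0.029707888.
deff = 0.030355278 / 0.029707888 = 1.0218.

1.0218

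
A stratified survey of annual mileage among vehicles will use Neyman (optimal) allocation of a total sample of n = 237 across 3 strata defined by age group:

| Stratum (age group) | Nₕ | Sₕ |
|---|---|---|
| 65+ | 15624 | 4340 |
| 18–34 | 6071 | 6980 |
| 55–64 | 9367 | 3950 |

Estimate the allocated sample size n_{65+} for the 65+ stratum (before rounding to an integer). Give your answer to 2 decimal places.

Neyman allocation: nₕ = n·NₕSₕ / Σⱼ NⱼSⱼ.
Σ NⱼSⱼ = 15624·4340 + 6071·6980 + 9367·3950 = 1.4718339 × 10^8.
n_{65+} = 237·15624·4340 / (1.4718339 × 10^8) = 109.19.

109.19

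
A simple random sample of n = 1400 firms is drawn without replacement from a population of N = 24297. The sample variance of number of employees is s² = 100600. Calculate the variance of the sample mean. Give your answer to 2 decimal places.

Under SRS without replacement, Var(ȳ) = (1 − f)·s²/n with f = n/N = 1400/24297 = 0.05762028.
Var(ȳ) = (1 − 0.05762028)·100600/1400 = 0.94237972·71.857143 = 67.716714.

67.72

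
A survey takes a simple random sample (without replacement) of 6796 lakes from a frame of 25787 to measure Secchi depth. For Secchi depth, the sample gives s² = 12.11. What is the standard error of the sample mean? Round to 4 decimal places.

Under SRS without replacement, Var(ȳ) = (1 − f)·s²/n with f = n/N = 6796/25787 = 0.26354365.
Var(ȳ) = (1 − 0.26354365)·12.11/6796 = 0.73645635·0.0017819305 = 0.0013123141.
SE(ȳ) = √(0.0013123141) = 0.0362.

0.0362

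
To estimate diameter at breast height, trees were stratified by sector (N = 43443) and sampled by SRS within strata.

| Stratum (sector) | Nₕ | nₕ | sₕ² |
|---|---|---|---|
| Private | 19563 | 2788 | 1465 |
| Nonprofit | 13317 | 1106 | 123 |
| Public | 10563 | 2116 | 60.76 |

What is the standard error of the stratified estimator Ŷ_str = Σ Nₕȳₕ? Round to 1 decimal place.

Var(Ŷ_str) = Σₕ Nₕ²(1 − fₕ)sₕ²/nₕ.
Private: 19563²·(1 − 2788/19563)·1465/2788 = 1.7244192 × 10^8.
Nonprofit: 13317²·(1 − 1106/13317)·123/1106 = 1.8084546 × 10^7.
Public: 10563²·(1 − 2116/10563)·60.76/2116 = 2.5620752 × 10^6.
Sum = 1.9308854 × 10^8.
SE = √(1.9308854 × 10^8) = 13895.6.

13895.6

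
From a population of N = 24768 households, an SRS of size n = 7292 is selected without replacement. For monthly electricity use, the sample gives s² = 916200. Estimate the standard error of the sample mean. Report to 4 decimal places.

9.4156

Under SRS without replacement, Var(ȳ) = (1 − f)·s²/n with f = n/N = 7292/24768 = 0.29441214.
Var(ȳ) = (1 − 0.29441214)·916200/7292 = 0.70558786·125.64454 = 88.653263.
SE(ȳ) = √(88.653263) = 9.4156.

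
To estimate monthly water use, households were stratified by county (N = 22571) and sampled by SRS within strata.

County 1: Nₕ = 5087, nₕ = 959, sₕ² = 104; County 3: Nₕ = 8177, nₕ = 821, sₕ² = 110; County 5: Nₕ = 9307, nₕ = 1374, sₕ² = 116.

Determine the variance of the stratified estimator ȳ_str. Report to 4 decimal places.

Var(ȳ_str) = Σₕ Wₕ²(1 − fₕ)sₕ²/nₕ with Wₕ = Nₕ/N, N = 22571.
County 1: Wₕ = 0.22537770; term = 0.22537770²·(1 − 0.18851976)·104/959 = 0.0044700724.
County 3: Wₕ = 0.36227903; term = 0.36227903²·(1 − 0.10040357)·110/821 = 0.015819168.
County 5: Wₕ = 0.41234327; term = 0.41234327²·(1 − 0.14763082)·116/1374 = 0.012235362.
Sum = 0.032524602.

0.0325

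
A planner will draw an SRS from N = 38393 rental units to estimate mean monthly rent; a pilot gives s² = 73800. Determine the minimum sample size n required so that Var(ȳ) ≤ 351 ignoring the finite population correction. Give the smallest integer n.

Without fpc, n₀ = s²/D = 73800/351 = 210.2564.
Rounding up, n = 211.

211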